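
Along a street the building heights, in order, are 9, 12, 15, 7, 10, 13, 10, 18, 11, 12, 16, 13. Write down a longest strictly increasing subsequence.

Patience tails give the LIS length; then backtrack through the dp parents:
9 → extends → [9]
12 → extends → [9, 12]
15 → extends → [9, 12, 15]
7 → replaces 9 → [7, 12, 15]
10 → replaces 12 → [7, 10, 15]
13 → replaces 15 → [7, 10, 13]
10 → already a tail → [7, 10, 13]
18 → extends → [7, 10, 13, 18]
11 → replaces 13 → [7, 10, 11, 18]
12 → replaces 18 → [7, 10, 11, 12]
16 → extends → [7, 10, 11, 12, 16]
13 → replaces 16 → [7, 10, 11, 12, 13]
Length 5; one witness is 9, 10, 11, 12, 16.

9, 10, 11, 12, 16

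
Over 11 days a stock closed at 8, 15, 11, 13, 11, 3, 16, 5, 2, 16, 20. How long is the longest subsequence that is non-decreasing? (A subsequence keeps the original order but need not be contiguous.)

6

Let dp[i] be the length of the longest such subsequence ending at index i:
i:      1  2  3  4  5  6  7  8  9 10 11
a[i]:   8 15 11 13 11  3 16  5  2 16 20
dp:     1  2  2  3  3  1  4  2  1  5  6
Maximum dp value is 6.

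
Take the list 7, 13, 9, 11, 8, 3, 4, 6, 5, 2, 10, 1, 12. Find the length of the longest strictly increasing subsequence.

Track the smallest tail for each achievable length (strict):
7 → extends → [7]
13 → extends → [7, 13]
9 → replaces 13 → [7, 9]
11 → extends → [7, 9, 11]
8 → replaces 9 → [7, 8, 11]
3 → replaces 7 → [3, 8, 11]
4 → replaces 8 → [3, 4, 11]
6 → replaces 11 → [3, 4, 6]
5 → replaces 6 → [3, 4, 5]
2 → replaces 3 → [2, 4, 5]
10 → extends → [2, 4, 5, 10]
1 → replaces 2 → [1, 4, 5, 10]
12 → extends → [1, 4, 5, 10, 12]
Five tails, so the longest strictly increasing subsequence has length 5 (e.g. 3, 4, 6, 10, 12).

5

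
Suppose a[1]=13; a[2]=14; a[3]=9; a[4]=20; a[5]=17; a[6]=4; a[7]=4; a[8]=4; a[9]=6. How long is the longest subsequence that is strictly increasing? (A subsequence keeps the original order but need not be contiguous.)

Let dp[i] be the length of the longest such subsequence ending at index i:
i:      1  2  3  4  5  6  7  8  9
a[i]:  13 14  9 20 17  4  4  4  6
dp:     1  2  1  3  3  1  1  1  2
Maximum dp value is 3.

3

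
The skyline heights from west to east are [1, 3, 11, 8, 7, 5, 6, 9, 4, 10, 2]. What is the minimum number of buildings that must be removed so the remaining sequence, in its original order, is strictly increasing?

Fewest deletions = n − (longest strictly increasing subsequence).
i:      1  2  3  4  5  6  7  8  9 10 11
a[i]:   1  3 11  8  7  5  6  9  4 10  2
dp:     1  2  3  3  3  3  4  5  3  6  2
max dp = 6, so deletions = 11 − 6 = 5.

5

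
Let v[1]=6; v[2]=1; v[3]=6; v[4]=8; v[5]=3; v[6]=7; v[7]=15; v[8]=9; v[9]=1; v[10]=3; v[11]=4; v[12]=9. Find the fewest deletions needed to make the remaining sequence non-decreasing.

Fewest deletions = n − (longest non-decreasing subsequence).
Patience tails:
6 → extends → [6]
1 → replaces 6 → [1]
6 → extends → [1, 6]
8 → extends → [1, 6, 8]
3 → replaces 6 → [1, 3, 8]
7 → replaces 8 → [1, 3, 7]
15 → extends → [1, 3, 7, 15]
9 → replaces 15 → [1, 3, 7, 9]
1 → replaces 3 → [1, 1, 7, 9]
3 → replaces 7 → [1, 1, 3, 9]
4 → replaces 9 → [1, 1, 3, 4]
9 → extends → [1, 1, 3, 4, 9]
Longest non-decreasing subsequence has length 5, so deletions = 12 − 5 = 7.

7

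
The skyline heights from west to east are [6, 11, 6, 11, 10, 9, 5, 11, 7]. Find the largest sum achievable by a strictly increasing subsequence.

27

Let S[i] be the best sum of a strictly increasing subsequence ending at i:
i:      1  2  3  4  5  6  7  8  9
a[i]:   6 11  6 11 10  9  5 11  7
S:      6 17  6 17 16 15  5 27 13
Maximum is 27 (e.g. 6 + 10 + 11).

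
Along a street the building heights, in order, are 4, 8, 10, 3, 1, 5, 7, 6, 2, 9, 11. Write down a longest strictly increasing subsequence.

Patience tails give the LIS length; then backtrack through the dp parents:
4 → extends → [4]
8 → extends → [4, 8]
10 → extends → [4, 8, 10]
3 → replaces 4 → [3, 8, 10]
1 → replaces 3 → [1, 8, 10]
5 → replaces 8 → [1, 5, 10]
7 → replaces 10 → [1, 5, 7]
6 → replaces 7 → [1, 5, 6]
2 → replaces 5 → [1, 2, 6]
9 → extends → [1, 2, 6, 9]
11 → extends → [1, 2, 6, 9, 11]
Length 5; one witness is 4, 5, 7, 9, 11.

4, 5, 7, 9, 11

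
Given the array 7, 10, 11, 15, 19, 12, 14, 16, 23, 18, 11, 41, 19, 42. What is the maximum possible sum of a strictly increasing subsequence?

Let S[i] be the best sum of a strictly increasing subsequence ending at i:
i:       1   2   3   4   5   6   7   8   9  10  11  12  13  14
a[i]:    7  10  11  15  19  12  14  16  23  18  11  41  19  42
S:       7  17  28  43  62  40  54  70  93  88  28 134 107 176
Maximum is 176 (e.g. 7 + 10 + 11 + 12 + 14 + 16 + 23 + 41 + 42).

176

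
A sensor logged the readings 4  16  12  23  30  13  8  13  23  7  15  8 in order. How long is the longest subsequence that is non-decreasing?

Let dp[i] be the length of the longest such subsequence ending at index i:
i:      1  2  3  4  5  6  7  8  9 10 11 12
a[i]:   4 16 12 23 30 13  8 13 23  7 15  8
dp:     1  2  2  3  4  3  2  4  5  2  5  3
Maximum dp value is 5.

5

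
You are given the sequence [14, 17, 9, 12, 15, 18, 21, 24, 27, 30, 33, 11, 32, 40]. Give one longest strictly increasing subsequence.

9, 12, 15, 18, 21, 24, 27, 30, 33, 40

Patience tails give the LIS length; then backtrack through the dp parents:
14 → extends → [14]
17 → extends → [14, 17]
9 → replaces 14 → [9, 17]
12 → replaces 17 → [9, 12]
15 → extends → [9, 12, 15]
18 → extends → [9, 12, 15, 18]
21 → extends → [9, 12, 15, 18, 21]
24 → extends → [9, 12, 15, 18, 21, 24]
27 → extends → [9, 12, 15, 18, 21, 24, 27]
30 → extends → [9, 12, 15, 18, 21, 24, 27, 30]
33 → extends → [9, 12, 15, 18, 21, 24, 27, 30, 33]
11 → replaces 12 → [9, 11, 15, 18, 21, 24, 27, 30, 33]
32 → replaces 33 → [9, 11, 15, 18, 21, 24, 27, 30, 32]
40 → extends → [9, 11, 15, 18, 21, 24, 27, 30, 32, 40]
Length 10; one witness is 9, 12, 15, 18, 21, 24, 27, 30, 33, 40.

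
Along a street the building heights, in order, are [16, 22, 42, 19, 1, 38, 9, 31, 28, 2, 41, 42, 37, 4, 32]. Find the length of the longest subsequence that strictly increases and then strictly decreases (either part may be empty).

7

inc[i] = longest strictly increasing subsequence ending at i; dec[i] = longest strictly decreasing subsequence starting at i:
i:      1  2  3  4  5  6  7  8  9 10 11 12 13 14 15
a[i]:  16 22 42 19  1 38  9 31 28  2 41 42 37  4 32
inc:    1  2  3  2  1  3  2  3  3  2  4  5  4  3  4
dec:    3  4  5  3  1  4  2  3  2  1  3  3  2  1  1
Best peak at i=3 (value 42): inc=3, dec=5, length 3+5−1 = 7.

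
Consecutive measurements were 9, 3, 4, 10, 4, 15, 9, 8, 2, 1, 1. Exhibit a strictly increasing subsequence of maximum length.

3, 4, 10, 15

Patience tails give the LIS length; then backtrack through the dp parents:
9 → extends → [9]
3 → replaces 9 → [3]
4 → extends → [3, 4]
10 → extends → [3, 4, 10]
4 → already a tail → [3, 4, 10]
15 → extends → [3, 4, 10, 15]
9 → replaces 10 → [3, 4, 9, 15]
8 → replaces 9 → [3, 4, 8, 15]
2 → replaces 3 → [2, 4, 8, 15]
1 → replaces 2 → [1, 4, 8, 15]
1 → already a tail → [1, 4, 8, 15]
Length 4; one witness is 3, 4, 10, 15.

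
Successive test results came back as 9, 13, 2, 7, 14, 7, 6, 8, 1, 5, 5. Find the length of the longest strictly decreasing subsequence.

Negate each value so 'decreasing' becomes 'increasing', then run patience tails on the negated sequence:
-9 → extends → [-9]
-13 → replaces -9 → [-13]
-2 → extends → [-13, -2]
-7 → replaces -2 → [-13, -7]
-14 → replaces -13 → [-14, -7]
-7 → already a tail → [-14, -7]
-6 → extends → [-14, -7, -6]
-8 → replaces -7 → [-14, -8, -6]
-1 → extends → [-14, -8, -6, -1]
-5 → replaces -1 → [-14, -8, -6, -5]
-5 → already a tail → [-14, -8, -6, -5]
Four tails, so the longest strictly decreasing subsequence of the original has length 4.

4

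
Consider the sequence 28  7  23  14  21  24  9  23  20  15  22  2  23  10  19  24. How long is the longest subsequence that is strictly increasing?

Let dp[i] be the length of the longest such subsequence ending at index i:
i:      1  2  3  4  5  6  7  8  9 10 11 12 13 14 15 16
a[i]:  28  7 23 14 21 24  9 23 20 15 22  2 23 10 19 24
dp:     1  1  2  2  3  4  2  4  3  3  4  1  5  3  4  6
Maximum dp value is 6.

6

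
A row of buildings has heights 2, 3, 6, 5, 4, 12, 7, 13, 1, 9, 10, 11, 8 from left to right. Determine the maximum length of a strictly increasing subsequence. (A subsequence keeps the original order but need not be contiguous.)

7

Track the smallest tail for each achievable length (strict):
2 → extends → [2]
3 → extends → [2, 3]
6 → extends → [2, 3, 6]
5 → replaces 6 → [2, 3, 5]
4 → replaces 5 → [2, 3, 4]
12 → extends → [2, 3, 4, 12]
7 → replaces 12 → [2, 3, 4, 7]
13 → extends → [2, 3, 4, 7, 13]
1 → replaces 2 → [1, 3, 4, 7, 13]
9 → replaces 13 → [1, 3, 4, 7, 9]
10 → extends → [1, 3, 4, 7, 9, 10]
11 → extends → [1, 3, 4, 7, 9, 10, 11]
8 → replaces 9 → [1, 3, 4, 7, 8, 10, 11]
Seven tails, so the longest strictly increasing subsequence has length 7 (e.g. 2, 3, 6, 7, 9, 10, 11).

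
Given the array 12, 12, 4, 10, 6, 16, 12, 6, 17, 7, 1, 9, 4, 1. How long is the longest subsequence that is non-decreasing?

Track the smallest tail for each achievable length (allowing ties):
12 → extends → [12]
12 → extends → [12, 12]
4 → replaces 12 → [4, 12]
10 → replaces 12 → [4, 10]
6 → replaces 10 → [4, 6]
16 → extends → [4, 6, 16]
12 → replaces 16 → [4, 6, 12]
6 → replaces 12 → [4, 6, 6]
17 → extends → [4, 6, 6, 17]
7 → replaces 17 → [4, 6, 6, 7]
1 → replaces 4 → [1, 6, 6, 7]
9 → extends → [1, 6, 6, 7, 9]
4 → replaces 6 → [1, 4, 6, 7, 9]
1 → replaces 4 → [1, 1, 6, 7, 9]
Five tails, so the longest non-decreasing subsequence has length 5 (e.g. 4, 6, 6, 7, 9).

5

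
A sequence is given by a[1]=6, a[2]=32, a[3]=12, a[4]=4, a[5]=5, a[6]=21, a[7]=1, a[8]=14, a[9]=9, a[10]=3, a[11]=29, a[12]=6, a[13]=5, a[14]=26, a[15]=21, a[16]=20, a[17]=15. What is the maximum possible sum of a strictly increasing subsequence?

68

Let S[i] be the best sum of a strictly increasing subsequence ending at i:
i:      1  2  3  4  5  6  7  8  9 10 11 12 13 14 15 16 17
a[i]:   6 32 12  4  5 21  1 14  9  3 29  6  5 26 21 20 15
S:      6 38 18  4  9 39  1 32 18  4 68 15  9 65 53 52 47
Maximum is 68 (e.g. 6 + 12 + 21 + 29).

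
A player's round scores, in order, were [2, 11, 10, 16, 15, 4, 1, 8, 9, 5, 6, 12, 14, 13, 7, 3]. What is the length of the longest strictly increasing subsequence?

Track the smallest tail for each achievable length (strict):
2 → extends → [2]
11 → extends → [2, 11]
10 → replaces 11 → [2, 10]
16 → extends → [2, 10, 16]
15 → replaces 16 → [2, 10, 15]
4 → replaces 10 → [2, 4, 15]
1 → replaces 2 → [1, 4, 15]
8 → replaces 15 → [1, 4, 8]
9 → extends → [1, 4, 8, 9]
5 → replaces 8 → [1, 4, 5, 9]
6 → replaces 9 → [1, 4, 5, 6]
12 → extends → [1, 4, 5, 6, 12]
14 → extends → [1, 4, 5, 6, 12, 14]
13 → replaces 14 → [1, 4, 5, 6, 12, 13]
7 → replaces 12 → [1, 4, 5, 6, 7, 13]
3 → replaces 4 → [1, 3, 5, 6, 7, 13]
Six tails, so the longest strictly increasing subsequence has length 6 (e.g. 2, 4, 8, 9, 12, 14).

6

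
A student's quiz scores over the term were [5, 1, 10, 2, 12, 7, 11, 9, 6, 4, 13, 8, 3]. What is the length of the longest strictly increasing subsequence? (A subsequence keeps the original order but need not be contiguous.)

5

Let dp[i] be the length of the longest such subsequence ending at index i:
i:      1  2  3  4  5  6  7  8  9 10 11 12 13
a[i]:   5  1 10  2 12  7 11  9  6  4 13  8  3
dp:     1  1  2  2  3  3  4  4  3  3  5  4  3
Maximum dp value is 5.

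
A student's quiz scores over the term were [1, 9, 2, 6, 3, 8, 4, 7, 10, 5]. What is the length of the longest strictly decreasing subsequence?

4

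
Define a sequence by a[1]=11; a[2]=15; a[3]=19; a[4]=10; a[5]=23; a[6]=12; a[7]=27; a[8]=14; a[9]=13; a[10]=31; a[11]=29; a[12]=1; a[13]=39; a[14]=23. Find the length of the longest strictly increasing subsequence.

7

Track the smallest tail for each achievable length (strict):
11 → extends → [11]
15 → extends → [11, 15]
19 → extends → [11, 15, 19]
10 → replaces 11 → [10, 15, 19]
23 → extends → [10, 15, 19, 23]
12 → replaces 15 → [10, 12, 19, 23]
27 → extends → [10, 12, 19, 23, 27]
14 → replaces 19 → [10, 12, 14, 23, 27]
13 → replaces 14 → [10, 12, 13, 23, 27]
31 → extends → [10, 12, 13, 23, 27, 31]
29 → replaces 31 → [10, 12, 13, 23, 27, 29]
1 → replaces 10 → [1, 12, 13, 23, 27, 29]
39 → extends → [1, 12, 13, 23, 27, 29, 39]
23 → already a tail → [1, 12, 13, 23, 27, 29, 39]
Seven tails, so the longest strictly increasing subsequence has length 7 (e.g. 11, 15, 19, 23, 27, 31, 39).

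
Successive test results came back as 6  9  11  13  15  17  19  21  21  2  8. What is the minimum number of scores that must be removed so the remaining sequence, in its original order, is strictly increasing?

3

Fewest deletions = n − (longest strictly increasing subsequence).
i:      1  2  3  4  5  6  7  8  9 10 11
a[i]:   6  9 11 13 15 17 19 21 21  2  8
dp:     1  2  3  4  5  6  7  8  8  1  2
max dp = 8, so deletions = 11 − 8 = 3.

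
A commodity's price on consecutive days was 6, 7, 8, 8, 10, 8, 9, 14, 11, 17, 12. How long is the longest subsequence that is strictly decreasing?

2

Let dp[i] be the longest strictly decreasing subsequence ending at i:
i:      1  2  3  4  5  6  7  8  9 10 11
a[i]:   6  7  8  8 10  8  9 14 11 17 12
dp:     1  1  1  1  1  2  2  1  2  1  2
Maximum is 2.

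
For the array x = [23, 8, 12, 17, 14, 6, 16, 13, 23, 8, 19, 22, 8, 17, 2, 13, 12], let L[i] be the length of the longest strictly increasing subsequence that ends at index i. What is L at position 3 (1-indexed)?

dp[i] = 1 + max{dp[j] : j<i, x[j]<x[i]} (or 1 if no such j):
i:      1  2  3  4  5  6  7  8  9 10 11 12 13 14 15 16 17
x[i]:  23  8 12 17 14  6 16 13 23  8 19 22  8 17  2 13 12
dp:     1  1  2  3  3  1  4  3  5  2  5  6  2  5  1  3  3
At index 3 the value is 2.

2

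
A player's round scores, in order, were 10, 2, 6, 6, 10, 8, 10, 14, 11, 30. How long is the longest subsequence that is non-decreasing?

Track the smallest tail for each achievable length (allowing ties):
10 → extends → [10]
2 → replaces 10 → [2]
6 → extends → [2, 6]
6 → extends → [2, 6, 6]
10 → extends → [2, 6, 6, 10]
8 → replaces 10 → [2, 6, 6, 8]
10 → extends → [2, 6, 6, 8, 10]
14 → extends → [2, 6, 6, 8, 10, 14]
11 → replaces 14 → [2, 6, 6, 8, 10, 11]
30 → extends → [2, 6, 6, 8, 10, 11, 30]
Seven tails, so the longest non-decreasing subsequence has length 7 (e.g. 2, 6, 6, 10, 10, 14, 30).

7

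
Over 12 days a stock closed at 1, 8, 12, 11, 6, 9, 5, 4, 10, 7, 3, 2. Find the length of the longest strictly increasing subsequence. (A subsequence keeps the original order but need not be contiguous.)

Track the smallest tail for each achievable length (strict):
1 → extends → [1]
8 → extends → [1, 8]
12 → extends → [1, 8, 12]
11 → replaces 12 → [1, 8, 11]
6 → replaces 8 → [1, 6, 11]
9 → replaces 11 → [1, 6, 9]
5 → replaces 6 → [1, 5, 9]
4 → replaces 5 → [1, 4, 9]
10 → extends → [1, 4, 9, 10]
7 → replaces 9 → [1, 4, 7, 10]
3 → replaces 4 → [1, 3, 7, 10]
2 → replaces 3 → [1, 2, 7, 10]
Four tails, so the longest strictly increasing subsequence has length 4 (e.g. 1, 8, 9, 10).

4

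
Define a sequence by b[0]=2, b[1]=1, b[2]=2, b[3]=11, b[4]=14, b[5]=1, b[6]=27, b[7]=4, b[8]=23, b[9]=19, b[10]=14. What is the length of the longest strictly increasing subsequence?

5

Let dp[i] be the length of the longest such subsequence ending at index i:
i:      0  1  2  3  4  5  6  7  8  9 10
b[i]:   2  1  2 11 14  1 27  4 23 19 14
dp:     1  1  2  3  4  1  5  3  5  5  4
Maximum dp value is 5.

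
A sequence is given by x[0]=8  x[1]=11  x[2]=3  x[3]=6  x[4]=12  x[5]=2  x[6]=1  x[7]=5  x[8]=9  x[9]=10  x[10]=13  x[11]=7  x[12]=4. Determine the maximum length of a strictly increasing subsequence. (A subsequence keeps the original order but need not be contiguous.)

5

Let dp[i] be the length of the longest such subsequence ending at index i:
i:      0  1  2  3  4  5  6  7  8  9 10 11 12
x[i]:   8 11  3  6 12  2  1  5  9 10 13  7  4
dp:     1  2  1  2  3  1  1  2  3  4  5  3  2
Maximum dp value is 5.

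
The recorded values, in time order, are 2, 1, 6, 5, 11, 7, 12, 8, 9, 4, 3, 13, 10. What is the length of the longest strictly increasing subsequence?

Let dp[i] be the length of the longest such subsequence ending at index i:
i:      1  2  3  4  5  6  7  8  9 10 11 12 13
a[i]:   2  1  6  5 11  7 12  8  9  4  3 13 10
dp:     1  1  2  2  3  3  4  4  5  2  2  6  6
Maximum dp value is 6.

6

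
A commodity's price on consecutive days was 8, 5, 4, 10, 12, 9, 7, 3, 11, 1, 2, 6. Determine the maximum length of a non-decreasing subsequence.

Let dp[i] be the length of the longest such subsequence ending at index i:
i:      1  2  3  4  5  6  7  8  9 10 11 12
a[i]:   8  5  4 10 12  9  7  3 11  1  2  6
dp:     1  1  1  2  3  2  2  1  3  1  2  3
Maximum dp value is 3.

3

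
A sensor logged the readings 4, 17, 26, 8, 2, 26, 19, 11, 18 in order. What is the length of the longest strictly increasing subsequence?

4

Let dp[i] be the length of the longest such subsequence ending at index i:
i:      1  2  3  4  5  6  7  8  9
a[i]:   4 17 26  8  2 26 19 11 18
dp:     1  2  3  2  1  3  3  3  4
Maximum dp value is 4.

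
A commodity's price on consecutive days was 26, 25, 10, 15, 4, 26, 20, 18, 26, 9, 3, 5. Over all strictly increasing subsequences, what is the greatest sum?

Let S[i] be the best sum of a strictly increasing subsequence ending at i:
i:      1  2  3  4  5  6  7  8  9 10 11 12
a[i]:  26 25 10 15  4 26 20 18 26  9  3  5
S:     26 25 10 25  4 51 45 43 71 13  3  9
Maximum is 71 (e.g. 10 + 15 + 20 + 26).

71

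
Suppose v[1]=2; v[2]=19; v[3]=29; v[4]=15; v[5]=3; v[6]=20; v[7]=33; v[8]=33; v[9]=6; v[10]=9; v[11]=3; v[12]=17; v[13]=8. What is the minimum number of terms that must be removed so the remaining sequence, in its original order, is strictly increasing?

8

Fewest deletions = n − (longest strictly increasing subsequence).
i:      1  2  3  4  5  6  7  8  9 10 11 12 13
v[i]:   2 19 29 15  3 20 33 33  6  9  3 17  8
dp:     1  2  3  2  2  3  4  4  3  4  2  5  4
max dp = 5, so deletions = 13 − 5 = 8.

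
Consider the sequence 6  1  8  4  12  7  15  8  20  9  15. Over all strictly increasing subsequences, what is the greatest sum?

61

Let S[i] be the best sum of a strictly increasing subsequence ending at i:
i:      1  2  3  4  5  6  7  8  9 10 11
a[i]:   6  1  8  4 12  7 15  8 20  9 15
S:      6  1 14  5 26 13 41 21 61 30 45
Maximum is 61 (e.g. 6 + 8 + 12 + 15 + 20).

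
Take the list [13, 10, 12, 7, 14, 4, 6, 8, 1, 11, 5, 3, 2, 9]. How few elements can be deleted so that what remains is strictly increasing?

10

Fewest deletions = n − (longest strictly increasing subsequence).
Patience tails:
13 → extends → [13]
10 → replaces 13 → [10]
12 → extends → [10, 12]
7 → replaces 10 → [7, 12]
14 → extends → [7, 12, 14]
4 → replaces 7 → [4, 12, 14]
6 → replaces 12 → [4, 6, 14]
8 → replaces 14 → [4, 6, 8]
1 → replaces 4 → [1, 6, 8]
11 → extends → [1, 6, 8, 11]
5 → replaces 6 → [1, 5, 8, 11]
3 → replaces 5 → [1, 3, 8, 11]
2 → replaces 3 → [1, 2, 8, 11]
9 → replaces 11 → [1, 2, 8, 9]
Longest strictly increasing subsequence has length 4, so deletions = 14 − 4 = 10.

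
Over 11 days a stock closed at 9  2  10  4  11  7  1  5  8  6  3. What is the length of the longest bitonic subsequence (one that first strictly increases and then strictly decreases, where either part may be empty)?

6

inc[i] = longest strictly increasing subsequence ending at i; dec[i] = longest strictly decreasing subsequence starting at i:
i:      1  2  3  4  5  6  7  8  9 10 11
a[i]:   9  2 10  4 11  7  1  5  8  6  3
inc:    1  1  2  2  3  3  1  3  4  4  2
dec:    4  2  4  2  4  3  1  2  3  2  1
Best peak at i=5 (value 11): inc=3, dec=4, length 3+4−1 = 6.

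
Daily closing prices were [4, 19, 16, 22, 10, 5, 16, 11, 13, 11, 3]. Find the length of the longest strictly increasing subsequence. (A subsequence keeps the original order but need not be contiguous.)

4

Track the smallest tail for each achievable length (strict):
4 → extends → [4]
19 → extends → [4, 19]
16 → replaces 19 → [4, 16]
22 → extends → [4, 16, 22]
10 → replaces 16 → [4, 10, 22]
5 → replaces 10 → [4, 5, 22]
16 → replaces 22 → [4, 5, 16]
11 → replaces 16 → [4, 5, 11]
13 → extends → [4, 5, 11, 13]
11 → already a tail → [4, 5, 11, 13]
3 → replaces 4 → [3, 5, 11, 13]
Four tails, so the longest strictly increasing subsequence has length 4 (e.g. 4, 10, 11, 13).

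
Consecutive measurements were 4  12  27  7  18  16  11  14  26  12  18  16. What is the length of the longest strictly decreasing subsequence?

5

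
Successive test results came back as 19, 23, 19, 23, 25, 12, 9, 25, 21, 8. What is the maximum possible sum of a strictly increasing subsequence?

67

Let S[i] be the best sum of a strictly increasing subsequence ending at i:
i:      1  2  3  4  5  6  7  8  9 10
a[i]:  19 23 19 23 25 12  9 25 21  8
S:     19 42 19 42 67 12  9 67 40  8
Maximum is 67 (e.g. 19 + 23 + 25).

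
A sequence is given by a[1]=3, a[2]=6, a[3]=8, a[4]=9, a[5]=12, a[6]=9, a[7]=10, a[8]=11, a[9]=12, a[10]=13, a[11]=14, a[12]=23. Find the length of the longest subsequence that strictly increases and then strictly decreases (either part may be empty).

10

inc[i] = longest strictly increasing subsequence ending at i; dec[i] = longest strictly decreasing subsequence starting at i:
i:      1  2  3  4  5  6  7  8  9 10 11 12
a[i]:   3  6  8  9 12  9 10 11 12 13 14 23
inc:    1  2  3  4  5  4  5  6  7  8  9 10
dec:    1  1  1  1  2  1  1  1  1  1  1  1
Best peak at i=12 (value 23): inc=10, dec=1, length 10+1−1 = 10.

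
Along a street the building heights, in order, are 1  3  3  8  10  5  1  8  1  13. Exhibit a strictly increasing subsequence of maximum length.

Patience tails give the LIS length; then backtrack through the dp parents:
1 → extends → [1]
3 → extends → [1, 3]
3 → already a tail → [1, 3]
8 → extends → [1, 3, 8]
10 → extends → [1, 3, 8, 10]
5 → replaces 8 → [1, 3, 5, 10]
1 → already a tail → [1, 3, 5, 10]
8 → replaces 10 → [1, 3, 5, 8]
1 → already a tail → [1, 3, 5, 8]
13 → extends → [1, 3, 5, 8, 13]
Length 5; one witness is 1, 3, 8, 10, 13.

1, 3, 8, 10, 13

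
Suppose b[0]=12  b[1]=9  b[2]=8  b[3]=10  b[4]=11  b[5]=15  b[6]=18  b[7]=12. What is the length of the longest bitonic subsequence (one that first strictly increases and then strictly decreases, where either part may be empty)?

6

inc[i] = longest strictly increasing subsequence ending at i; dec[i] = longest strictly decreasing subsequence starting at i:
i:      0  1  2  3  4  5  6  7
b[i]:  12  9  8 10 11 15 18 12
inc:    1  1  1  2  3  4  5  4
dec:    3  2  1  1  1  2  2  1
Best peak at i=6 (value 18): inc=5, dec=2, length 5+2−1 = 6.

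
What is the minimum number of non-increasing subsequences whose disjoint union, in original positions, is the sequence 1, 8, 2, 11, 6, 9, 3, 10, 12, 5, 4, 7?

Place each on the leftmost legal pile:
1 → new pile 1 (tops now [1])
8 → new pile 2 (tops now [1, 8])
2 → pile 2 (tops now [1, 2])
11 → new pile 3 (tops now [1, 2, 11])
6 → pile 3 (tops now [1, 2, 6])
9 → new pile 4 (tops now [1, 2, 6, 9])
3 → pile 3 (tops now [1, 2, 3, 9])
10 → new pile 5 (tops now [1, 2, 3, 9, 10])
12 → new pile 6 (tops now [1, 2, 3, 9, 10, 12])
5 → pile 4 (tops now [1, 2, 3, 5, 10, 12])
4 → pile 4 (tops now [1, 2, 3, 4, 10, 12])
7 → pile 5 (tops now [1, 2, 3, 4, 7, 12])
Six piles.

6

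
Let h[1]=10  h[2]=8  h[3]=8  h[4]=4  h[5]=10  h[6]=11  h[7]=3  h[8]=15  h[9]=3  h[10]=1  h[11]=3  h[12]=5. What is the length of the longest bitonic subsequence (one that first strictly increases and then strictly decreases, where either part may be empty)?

6

inc[i] = longest strictly increasing subsequence ending at i; dec[i] = longest strictly decreasing subsequence starting at i:
i:      1  2  3  4  5  6  7  8  9 10 11 12
h[i]:  10  8  8  4 10 11  3 15  3  1  3  5
inc:    1  1  1  1  2  3  1  4  1  1  2  3
dec:    5  4  4  3  3  3  2  3  2  1  1  1
Best peak at i=8 (value 15): inc=4, dec=3, length 4+3−1 = 6.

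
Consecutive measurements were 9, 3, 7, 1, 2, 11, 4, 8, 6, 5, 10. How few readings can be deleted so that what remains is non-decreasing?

Fewest deletions = n − (longest non-decreasing subsequence).
i:      1  2  3  4  5  6  7  8  9 10 11
a[i]:   9  3  7  1  2 11  4  8  6  5 10
dp:     1  1  2  1  2  3  3  4  4  4  5
max dp = 5, so deletions = 11 − 5 = 6.

6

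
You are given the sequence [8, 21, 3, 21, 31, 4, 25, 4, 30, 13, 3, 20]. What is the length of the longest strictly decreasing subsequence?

Negate each value so 'decreasing' becomes 'increasing', then run patience tails on the negated sequence:
-8 → extends → [-8]
-21 → replaces -8 → [-21]
-3 → extends → [-21, -3]
-21 → already a tail → [-21, -3]
-31 → replaces -21 → [-31, -3]
-4 → replaces -3 → [-31, -4]
-25 → replaces -4 → [-31, -25]
-4 → extends → [-31, -25, -4]
-30 → replaces -25 → [-31, -30, -4]
-13 → replaces -4 → [-31, -30, -13]
-3 → extends → [-31, -30, -13, -3]
-20 → replaces -13 → [-31, -30, -20, -3]
Four tails, so the longest strictly decreasing subsequence of the original has length 4.

4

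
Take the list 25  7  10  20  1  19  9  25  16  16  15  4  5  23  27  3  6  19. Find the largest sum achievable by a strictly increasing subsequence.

89

Let S[i] be the best sum of a strictly increasing subsequence ending at i:
i:      1  2  3  4  5  6  7  8  9 10 11 12 13 14 15 16 17 18
a[i]:  25  7 10 20  1 19  9 25 16 16 15  4  5 23 27  3  6 19
S:     25  7 17 37  1 36 16 62 33 33 32  5 10 60 89  4 16 52
Maximum is 89 (e.g. 7 + 10 + 20 + 25 + 27).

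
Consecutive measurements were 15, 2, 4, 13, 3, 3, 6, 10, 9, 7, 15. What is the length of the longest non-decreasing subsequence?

Let dp[i] be the length of the longest such subsequence ending at index i:
i:      1  2  3  4  5  6  7  8  9 10 11
a[i]:  15  2  4 13  3  3  6 10  9  7 15
dp:     1  1  2  3  2  3  4  5  5  5  6
Maximum dp value is 6.

6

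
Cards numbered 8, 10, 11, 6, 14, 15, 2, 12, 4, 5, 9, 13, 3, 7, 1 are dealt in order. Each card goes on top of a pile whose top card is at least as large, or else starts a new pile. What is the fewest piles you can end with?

Place each on the leftmost legal pile:
8 → new pile 1 (tops now [8])
10 → new pile 2 (tops now [8, 10])
11 → new pile 3 (tops now [8, 10, 11])
6 → pile 1 (tops now [6, 10, 11])
14 → new pile 4 (tops now [6, 10, 11, 14])
15 → new pile 5 (tops now [6, 10, 11, 14, 15])
2 → pile 1 (tops now [2, 10, 11, 14, 15])
12 → pile 4 (tops now [2, 10, 11, 12, 15])
4 → pile 2 (tops now [2, 4, 11, 12, 15])
5 → pile 3 (tops now [2, 4, 5, 12, 15])
9 → pile 4 (tops now [2, 4, 5, 9, 15])
13 → pile 5 (tops now [2, 4, 5, 9, 13])
3 → pile 2 (tops now [2, 3, 5, 9, 13])
7 → pile 4 (tops now [2, 3, 5, 7, 13])
1 → pile 1 (tops now [1, 3, 5, 7, 13])
Five piles.

5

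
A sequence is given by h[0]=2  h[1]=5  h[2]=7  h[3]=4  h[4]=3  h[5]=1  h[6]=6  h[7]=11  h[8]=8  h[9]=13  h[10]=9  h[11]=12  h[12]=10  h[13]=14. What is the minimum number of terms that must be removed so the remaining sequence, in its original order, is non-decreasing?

7

Fewest deletions = n − (longest non-decreasing subsequence).
i:      0  1  2  3  4  5  6  7  8  9 10 11 12 13
h[i]:   2  5  7  4  3  1  6 11  8 13  9 12 10 14
dp:     1  2  3  2  2  1  3  4  4  5  5  6  6  7
max dp = 7, so deletions = 14 − 7 = 7.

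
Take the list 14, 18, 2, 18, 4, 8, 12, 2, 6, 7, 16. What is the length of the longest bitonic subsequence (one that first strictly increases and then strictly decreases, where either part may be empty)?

5

inc[i] = longest strictly increasing subsequence ending at i; dec[i] = longest strictly decreasing subsequence starting at i:
i:      1  2  3  4  5  6  7  8  9 10 11
a[i]:  14 18  2 18  4  8 12  2  6  7 16
inc:    1  2  1  2  2  3  4  1  3  4  5
dec:    3  3  1  3  2  2  2  1  1  1  1
Best peak at i=7 (value 12): inc=4, dec=2, length 4+2−1 = 5.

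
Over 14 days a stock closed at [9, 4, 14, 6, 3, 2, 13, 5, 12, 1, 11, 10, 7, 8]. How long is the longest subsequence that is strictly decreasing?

6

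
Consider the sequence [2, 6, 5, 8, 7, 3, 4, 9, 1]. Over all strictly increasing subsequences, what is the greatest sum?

25

Let S[i] be the best sum of a strictly increasing subsequence ending at i:
i:      1  2  3  4  5  6  7  8  9
a[i]:   2  6  5  8  7  3  4  9  1
S:      2  8  7 16 15  5  9 25  1
Maximum is 25 (e.g. 2 + 6 + 8 + 9).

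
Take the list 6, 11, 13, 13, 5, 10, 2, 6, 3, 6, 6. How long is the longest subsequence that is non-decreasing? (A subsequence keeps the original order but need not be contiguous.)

4

Track the smallest tail for each achievable length (allowing ties):
6 → extends → [6]
11 → extends → [6, 11]
13 → extends → [6, 11, 13]
13 → extends → [6, 11, 13, 13]
5 → replaces 6 → [5, 11, 13, 13]
10 → replaces 11 → [5, 10, 13, 13]
2 → replaces 5 → [2, 10, 13, 13]
6 → replaces 10 → [2, 6, 13, 13]
3 → replaces 6 → [2, 3, 13, 13]
6 → replaces 13 → [2, 3, 6, 13]
6 → replaces 13 → [2, 3, 6, 6]
Four tails, so the longest non-decreasing subsequence has length 4 (e.g. 6, 11, 13, 13).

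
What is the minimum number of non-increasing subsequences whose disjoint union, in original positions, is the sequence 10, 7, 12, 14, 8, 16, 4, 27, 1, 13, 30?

6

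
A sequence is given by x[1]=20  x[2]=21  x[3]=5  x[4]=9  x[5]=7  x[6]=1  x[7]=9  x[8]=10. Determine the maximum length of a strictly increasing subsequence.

Let dp[i] be the length of the longest such subsequence ending at index i:
i:      1  2  3  4  5  6  7  8
x[i]:  20 21  5  9  7  1  9 10
dp:     1  2  1  2  2  1  3  4
Maximum dp value is 4.

4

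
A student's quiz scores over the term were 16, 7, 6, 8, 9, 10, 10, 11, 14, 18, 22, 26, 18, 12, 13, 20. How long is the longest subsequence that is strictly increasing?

Let dp[i] be the length of the longest such subsequence ending at index i:
i:      1  2  3  4  5  6  7  8  9 10 11 12 13 14 15 16
a[i]:  16  7  6  8  9 10 10 11 14 18 22 26 18 12 13 20
dp:     1  1  1  2  3  4  4  5  6  7  8  9  7  6  7  8
Maximum dp value is 9.

9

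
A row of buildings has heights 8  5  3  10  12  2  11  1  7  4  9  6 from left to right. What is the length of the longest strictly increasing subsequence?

3

Track the smallest tail for each achievable length (strict):
8 → extends → [8]
5 → replaces 8 → [5]
3 → replaces 5 → [3]
10 → extends → [3, 10]
12 → extends → [3, 10, 12]
2 → replaces 3 → [2, 10, 12]
11 → replaces 12 → [2, 10, 11]
1 → replaces 2 → [1, 10, 11]
7 → replaces 10 → [1, 7, 11]
4 → replaces 7 → [1, 4, 11]
9 → replaces 11 → [1, 4, 9]
6 → replaces 9 → [1, 4, 6]
Three tails, so the longest strictly increasing subsequence has length 3 (e.g. 8, 10, 12).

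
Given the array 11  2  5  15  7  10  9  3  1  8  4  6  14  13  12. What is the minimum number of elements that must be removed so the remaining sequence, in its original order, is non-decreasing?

Fewest deletions = n − (longest non-decreasing subsequence).
i:      1  2  3  4  5  6  7  8  9 10 11 12 13 14 15
a[i]:  11  2  5 15  7 10  9  3  1  8  4  6 14 13 12
dp:     1  1  2  3  3  4  4  2  1  4  3  4  5  5  5
max dp = 5, so deletions = 15 − 5 = 10.

10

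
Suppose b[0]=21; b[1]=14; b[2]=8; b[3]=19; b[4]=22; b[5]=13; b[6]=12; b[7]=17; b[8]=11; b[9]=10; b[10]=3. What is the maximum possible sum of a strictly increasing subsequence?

55

Let S[i] be the best sum of a strictly increasing subsequence ending at i:
i:      0  1  2  3  4  5  6  7  8  9 10
b[i]:  21 14  8 19 22 13 12 17 11 10  3
S:     21 14  8 33 55 21 20 38 19 18  3
Maximum is 55 (e.g. 14 + 19 + 22).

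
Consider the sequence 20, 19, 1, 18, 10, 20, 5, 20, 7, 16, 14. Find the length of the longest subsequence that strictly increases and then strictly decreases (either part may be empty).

5

inc[i] = longest strictly increasing subsequence ending at i; dec[i] = longest strictly decreasing subsequence starting at i:
i:      1  2  3  4  5  6  7  8  9 10 11
a[i]:  20 19  1 18 10 20  5 20  7 16 14
inc:    1  1  1  2  2  3  2  3  3  4  4
dec:    5  4  1  3  2  3  1  3  1  2  1
Best peak at i=1 (value 20): inc=1, dec=5, length 1+5−1 = 5.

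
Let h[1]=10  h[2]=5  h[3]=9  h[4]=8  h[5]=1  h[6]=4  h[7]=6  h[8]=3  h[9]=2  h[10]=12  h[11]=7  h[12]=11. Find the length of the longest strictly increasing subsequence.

5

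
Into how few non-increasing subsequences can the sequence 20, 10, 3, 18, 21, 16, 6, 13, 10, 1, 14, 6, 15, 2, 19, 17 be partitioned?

6

The minimum number of non-increasing subsequences covering a sequence equals the length of its longest strictly increasing subsequence.
LIS length is 6 (e.g. 3, 6, 13, 14, 15, 19), so 6 piles are needed.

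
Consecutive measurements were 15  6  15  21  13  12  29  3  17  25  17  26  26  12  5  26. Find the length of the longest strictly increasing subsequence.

Let dp[i] be the length of the longest such subsequence ending at index i:
i:      1  2  3  4  5  6  7  8  9 10 11 12 13 14 15 16
a[i]:  15  6 15 21 13 12 29  3 17 25 17 26 26 12  5 26
dp:     1  1  2  3  2  2  4  1  3  4  3  5  5  2  2  5
Maximum dp value is 5.

5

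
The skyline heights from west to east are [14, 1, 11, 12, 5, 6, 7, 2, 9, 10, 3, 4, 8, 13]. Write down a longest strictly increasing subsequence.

Patience tails give the LIS length; then backtrack through the dp parents:
14 → extends → [14]
1 → replaces 14 → [1]
11 → extends → [1, 11]
12 → extends → [1, 11, 12]
5 → replaces 11 → [1, 5, 12]
6 → replaces 12 → [1, 5, 6]
7 → extends → [1, 5, 6, 7]
2 → replaces 5 → [1, 2, 6, 7]
9 → extends → [1, 2, 6, 7, 9]
10 → extends → [1, 2, 6, 7, 9, 10]
3 → replaces 6 → [1, 2, 3, 7, 9, 10]
4 → replaces 7 → [1, 2, 3, 4, 9, 10]
8 → replaces 9 → [1, 2, 3, 4, 8, 10]
13 → extends → [1, 2, 3, 4, 8, 10, 13]
Length 7; one witness is 1, 5, 6, 7, 9, 10, 13.

1, 5, 6, 7, 9, 10, 13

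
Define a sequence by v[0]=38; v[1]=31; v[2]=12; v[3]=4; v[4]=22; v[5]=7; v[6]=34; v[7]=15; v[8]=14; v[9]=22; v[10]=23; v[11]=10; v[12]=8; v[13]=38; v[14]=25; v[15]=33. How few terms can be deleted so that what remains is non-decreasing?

Fewest deletions = n − (longest non-decreasing subsequence).
i:      0  1  2  3  4  5  6  7  8  9 10 11 12 13 14 15
v[i]:  38 31 12  4 22  7 34 15 14 22 23 10  8 38 25 33
dp:     1  1  1  1  2  2  3  3  3  4  5  3  3  6  6  7
max dp = 7, so deletions = 16 − 7 = 9.

9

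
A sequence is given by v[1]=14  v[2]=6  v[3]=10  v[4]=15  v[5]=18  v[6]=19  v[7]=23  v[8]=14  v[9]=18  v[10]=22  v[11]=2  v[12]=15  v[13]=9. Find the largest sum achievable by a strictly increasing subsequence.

Let S[i] be the best sum of a strictly increasing subsequence ending at i:
i:      1  2  3  4  5  6  7  8  9 10 11 12 13
v[i]:  14  6 10 15 18 19 23 14 18 22  2 15  9
S:     14  6 16 31 49 68 91 30 49 90  2 45 15
Maximum is 91 (e.g. 6 + 10 + 15 + 18 + 19 + 23).

91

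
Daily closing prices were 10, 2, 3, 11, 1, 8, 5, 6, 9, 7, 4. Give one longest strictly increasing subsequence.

2, 3, 5, 6, 9

Patience tails give the LIS length; then backtrack through the dp parents:
10 → extends → [10]
2 → replaces 10 → [2]
3 → extends → [2, 3]
11 → extends → [2, 3, 11]
1 → replaces 2 → [1, 3, 11]
8 → replaces 11 → [1, 3, 8]
5 → replaces 8 → [1, 3, 5]
6 → extends → [1, 3, 5, 6]
9 → extends → [1, 3, 5, 6, 9]
7 → replaces 9 → [1, 3, 5, 6, 7]
4 → replaces 5 → [1, 3, 4, 6, 7]
Length 5; one witness is 2, 3, 5, 6, 9.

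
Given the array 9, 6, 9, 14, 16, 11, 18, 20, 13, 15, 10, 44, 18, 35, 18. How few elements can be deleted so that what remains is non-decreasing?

8

Fewest deletions = n − (longest non-decreasing subsequence).
i:      1  2  3  4  5  6  7  8  9 10 11 12 13 14 15
a[i]:   9  6  9 14 16 11 18 20 13 15 10 44 18 35 18
dp:     1  1  2  3  4  3  5  6  4  5  3  7  6  7  7
max dp = 7, so deletions = 15 − 7 = 8.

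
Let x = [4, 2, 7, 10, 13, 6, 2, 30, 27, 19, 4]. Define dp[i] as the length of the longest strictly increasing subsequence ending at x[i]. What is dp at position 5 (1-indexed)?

dp[i] = 1 + max{dp[j] : j<i, x[j]<x[i]} (or 1 if no such j):
i:      1  2  3  4  5  6  7  8  9 10 11
x[i]:   4  2  7 10 13  6  2 30 27 19  4
dp:     1  1  2  3  4  2  1  5  5  5  2
At index 5 the value is 4.

4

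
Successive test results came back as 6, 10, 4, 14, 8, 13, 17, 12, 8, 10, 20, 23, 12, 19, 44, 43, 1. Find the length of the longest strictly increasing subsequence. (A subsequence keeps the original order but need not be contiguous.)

Track the smallest tail for each achievable length (strict):
6 → extends → [6]
10 → extends → [6, 10]
4 → replaces 6 → [4, 10]
14 → extends → [4, 10, 14]
8 → replaces 10 → [4, 8, 14]
13 → replaces 14 → [4, 8, 13]
17 → extends → [4, 8, 13, 17]
12 → replaces 13 → [4, 8, 12, 17]
8 → already a tail → [4, 8, 12, 17]
10 → replaces 12 → [4, 8, 10, 17]
20 → extends → [4, 8, 10, 17, 20]
23 → extends → [4, 8, 10, 17, 20, 23]
12 → replaces 17 → [4, 8, 10, 12, 20, 23]
19 → replaces 20 → [4, 8, 10, 12, 19, 23]
44 → extends → [4, 8, 10, 12, 19, 23, 44]
43 → replaces 44 → [4, 8, 10, 12, 19, 23, 43]
1 → replaces 4 → [1, 8, 10, 12, 19, 23, 43]
Seven tails, so the longest strictly increasing subsequence has length 7 (e.g. 6, 10, 14, 17, 20, 23, 44).

7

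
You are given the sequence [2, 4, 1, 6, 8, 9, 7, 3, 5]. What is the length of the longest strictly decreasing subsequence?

Negate each value so 'decreasing' becomes 'increasing', then run patience tails on the negated sequence:
-2 → extends → [-2]
-4 → replaces -2 → [-4]
-1 → extends → [-4, -1]
-6 → replaces -4 → [-6, -1]
-8 → replaces -6 → [-8, -1]
-9 → replaces -8 → [-9, -1]
-7 → replaces -1 → [-9, -7]
-3 → extends → [-9, -7, -3]
-5 → replaces -3 → [-9, -7, -5]
Three tails, so the longest strictly decreasing subsequence of the original has length 3.

3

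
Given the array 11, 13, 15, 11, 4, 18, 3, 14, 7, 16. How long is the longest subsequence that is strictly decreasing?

4

Let dp[i] be the longest strictly decreasing subsequence ending at i:
i:      1  2  3  4  5  6  7  8  9 10
a[i]:  11 13 15 11  4 18  3 14  7 16
dp:     1  1  1  2  3  1  4  2  3  2
Maximum is 4.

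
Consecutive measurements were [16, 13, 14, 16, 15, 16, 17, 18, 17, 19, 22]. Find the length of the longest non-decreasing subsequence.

8

Let dp[i] be the length of the longest such subsequence ending at index i:
i:      1  2  3  4  5  6  7  8  9 10 11
a[i]:  16 13 14 16 15 16 17 18 17 19 22
dp:     1  1  2  3  3  4  5  6  6  7  8
Maximum dp value is 8.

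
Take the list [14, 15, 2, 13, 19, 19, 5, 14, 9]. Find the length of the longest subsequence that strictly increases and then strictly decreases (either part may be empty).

inc[i] = longest strictly increasing subsequence ending at i; dec[i] = longest strictly decreasing subsequence starting at i:
i:      1  2  3  4  5  6  7  8  9
a[i]:  14 15  2 13 19 19  5 14  9
inc:    1  2  1  2  3  3  2  3  3
dec:    3  3  1  2  3  3  1  2  1
Best peak at i=5 (value 19): inc=3, dec=3, length 3+3−1 = 5.

5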